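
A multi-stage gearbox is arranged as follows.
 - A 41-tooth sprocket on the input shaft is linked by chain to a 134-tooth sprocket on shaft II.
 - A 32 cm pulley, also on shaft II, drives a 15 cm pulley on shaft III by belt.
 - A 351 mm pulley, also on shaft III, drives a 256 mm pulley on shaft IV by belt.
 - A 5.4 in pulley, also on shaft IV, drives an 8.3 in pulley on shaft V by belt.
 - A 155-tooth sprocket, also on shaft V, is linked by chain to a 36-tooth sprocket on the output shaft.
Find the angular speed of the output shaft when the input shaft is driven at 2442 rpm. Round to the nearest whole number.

6122 rpm

the input shaft → shaft II (chain, 134/41): 2442 ÷ 3.2683 = 747.18 rpm
shaft II → shaft III (belt, 15/32): 747.18 ÷ 0.46875 = 1594 rpm
shaft III → shaft IV (belt, 256/351): 1594 ÷ 0.72934 = 2185.5 rpm
shaft IV → shaft V (belt, 8.3/5.4): 2185.5 ÷ 1.537 = 1421.9 rpm
shaft V → the output shaft (chain, 36/155): 1421.9 ÷ 0.23226 = 6122 rpm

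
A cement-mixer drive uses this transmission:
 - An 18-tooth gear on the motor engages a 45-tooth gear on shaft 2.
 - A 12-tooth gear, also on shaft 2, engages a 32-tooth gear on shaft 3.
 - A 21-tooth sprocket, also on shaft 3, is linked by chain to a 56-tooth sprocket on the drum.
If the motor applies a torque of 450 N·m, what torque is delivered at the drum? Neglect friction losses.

8000 N·m

gear mesh 45/18 = 2.5 → τ = 450·2.5 = 1125 N·m
gear mesh 32/12 = 2.6667 → τ = 1125·2.6667 = 3000 N·m
chain 56/21 = 2.6667 → τ = 3000·2.6667 = 8000 N·m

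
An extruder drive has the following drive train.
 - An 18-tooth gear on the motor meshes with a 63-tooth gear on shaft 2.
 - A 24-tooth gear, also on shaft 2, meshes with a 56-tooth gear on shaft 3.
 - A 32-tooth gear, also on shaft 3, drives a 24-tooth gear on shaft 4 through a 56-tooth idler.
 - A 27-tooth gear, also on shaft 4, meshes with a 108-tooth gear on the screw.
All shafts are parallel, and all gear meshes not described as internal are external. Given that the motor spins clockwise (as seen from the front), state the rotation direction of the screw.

the motor → shaft 2: external mesh, 1 reversal → CCW.
shaft 2 → shaft 3: external mesh, 1 reversal → CW.
shaft 3 → shaft 4: driver → idler → driven is 2 external meshes, 2 reversals → CW.
shaft 4 → the screw: external mesh, 1 reversal → CCW.
5 reversals in total — an odd number — so the screw turns opposite to the motor.

counterclockwise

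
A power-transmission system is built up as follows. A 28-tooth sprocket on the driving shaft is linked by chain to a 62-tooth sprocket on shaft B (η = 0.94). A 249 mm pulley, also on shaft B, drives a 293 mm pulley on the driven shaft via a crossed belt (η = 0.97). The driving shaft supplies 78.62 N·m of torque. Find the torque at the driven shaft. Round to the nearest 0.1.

186.8 N·m

Chain: ratio = 62/28 = 2.2143; torque at shaft B = 78.62 × 2.2143 × 0.94 = 163.64 N·m.
Belt: ratio = 293/249 = 1.1767; torque at the driven shaft = 163.64 × 1.1767 × 0.97 = 186.78 N·m.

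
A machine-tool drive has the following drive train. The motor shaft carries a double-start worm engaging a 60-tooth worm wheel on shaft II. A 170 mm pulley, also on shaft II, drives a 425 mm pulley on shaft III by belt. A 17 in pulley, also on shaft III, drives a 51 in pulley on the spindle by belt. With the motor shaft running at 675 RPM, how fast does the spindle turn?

the motor shaft → shaft II (worm, 60/2): 675 ÷ 30 = 22.5 RPM
shaft II → shaft III (belt, 425/170): 22.5 ÷ 2.5 = 9 RPM
shaft III → the spindle (belt, 51/17): 9 ÷ 3 = 3 RPM

3 RPM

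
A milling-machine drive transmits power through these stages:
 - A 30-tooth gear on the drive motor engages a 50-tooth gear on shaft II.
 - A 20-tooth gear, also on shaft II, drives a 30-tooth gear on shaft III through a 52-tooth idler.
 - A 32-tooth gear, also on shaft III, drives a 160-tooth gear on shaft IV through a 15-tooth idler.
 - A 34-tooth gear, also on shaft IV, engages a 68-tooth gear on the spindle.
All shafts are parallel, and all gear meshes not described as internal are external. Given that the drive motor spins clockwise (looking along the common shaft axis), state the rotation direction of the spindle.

the drive motor → shaft II: external mesh, 1 reversal → CCW.
shaft II → shaft III: driver → idler → driven is 2 external meshes, 2 reversals → CCW.
shaft III → shaft IV: driver → idler → driven is 2 external meshes, 2 reversals → CCW.
shaft IV → the spindle: external mesh, 1 reversal → CW.
6 reversals in total — an even number — so the spindle turns the same way as the drive motor.

clockwise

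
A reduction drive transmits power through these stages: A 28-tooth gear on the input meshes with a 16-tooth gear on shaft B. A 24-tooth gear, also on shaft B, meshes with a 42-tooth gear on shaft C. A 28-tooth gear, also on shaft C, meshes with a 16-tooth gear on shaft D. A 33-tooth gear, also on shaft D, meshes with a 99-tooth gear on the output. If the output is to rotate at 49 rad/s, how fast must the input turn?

Overall ratio R = 0.57143 × 1.75 × 0.57143 × 3 = 1.7143.
Required input speed = output speed × R = 49 × 1.7143 = 84 rad/s.

84 rad/s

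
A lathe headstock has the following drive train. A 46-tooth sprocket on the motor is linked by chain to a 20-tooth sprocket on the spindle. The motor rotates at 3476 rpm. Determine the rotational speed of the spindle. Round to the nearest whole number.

chain 20/46 = 0.43478 → 3476/0.43478 = 7994.8 rpm

7995 rpm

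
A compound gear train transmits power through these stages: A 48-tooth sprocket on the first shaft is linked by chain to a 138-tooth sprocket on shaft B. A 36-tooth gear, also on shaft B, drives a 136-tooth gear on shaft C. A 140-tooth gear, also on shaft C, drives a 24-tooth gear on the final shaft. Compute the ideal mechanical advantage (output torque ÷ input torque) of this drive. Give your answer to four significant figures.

1.862

Each stage contributes driven/driver: chain 138/48 = 2.875, gear mesh 136/36 = 3.7778, gear mesh 24/140 = 0.17143.
Overall: 2.875 × 3.7778 × 0.17143 = 1.8619.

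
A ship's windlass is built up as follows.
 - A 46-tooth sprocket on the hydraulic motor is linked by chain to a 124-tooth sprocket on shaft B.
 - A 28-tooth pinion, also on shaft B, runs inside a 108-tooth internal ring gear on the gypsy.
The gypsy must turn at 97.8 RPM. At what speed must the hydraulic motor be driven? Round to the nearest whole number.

Overall ratio R = 2.6957 × 3.8571 = 10.398.
Required input speed = output speed × R = 97.8 × 10.398 = 1016.9 RPM.

1017 RPM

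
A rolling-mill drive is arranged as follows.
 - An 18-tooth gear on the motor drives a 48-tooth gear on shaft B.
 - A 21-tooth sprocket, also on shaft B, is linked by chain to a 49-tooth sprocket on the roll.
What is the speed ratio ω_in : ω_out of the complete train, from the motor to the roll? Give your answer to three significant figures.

Each stage contributes driven/driver: gear mesh 48/18 = 2.6667, chain 49/21 = 2.3333.
Overall: 2.6667 × 2.3333 = 6.2222.

6.22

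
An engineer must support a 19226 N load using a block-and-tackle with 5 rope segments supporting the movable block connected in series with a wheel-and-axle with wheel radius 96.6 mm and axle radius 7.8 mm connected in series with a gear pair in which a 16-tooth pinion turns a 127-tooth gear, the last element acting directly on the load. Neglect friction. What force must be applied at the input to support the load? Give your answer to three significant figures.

39.1 N

Block-and-tackle MA = number of supporting rope parts = 5.
Wheel-and-axle MA = R/r = 96.6/7.8 = 12.385.
Gear pair MA = 127/16 = 7.9375.
Combined ideal MA = 5 × 12.385 × 7.9375 = 491.51.
Effort = load / MA = 19226 / 491.51 = 39.116 N.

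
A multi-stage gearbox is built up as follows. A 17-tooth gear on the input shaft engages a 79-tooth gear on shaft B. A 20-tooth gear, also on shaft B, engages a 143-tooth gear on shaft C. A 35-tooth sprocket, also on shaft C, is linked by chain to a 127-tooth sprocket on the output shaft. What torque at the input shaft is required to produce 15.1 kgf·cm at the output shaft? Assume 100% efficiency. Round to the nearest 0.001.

0.125 kgf·cm

Overall ratio R = 4.6471 × 7.15 × 3.6286 = 120.56.
Input torque = output torque / R = 15.1 / 120.56 = 0.12524 kgf·cm.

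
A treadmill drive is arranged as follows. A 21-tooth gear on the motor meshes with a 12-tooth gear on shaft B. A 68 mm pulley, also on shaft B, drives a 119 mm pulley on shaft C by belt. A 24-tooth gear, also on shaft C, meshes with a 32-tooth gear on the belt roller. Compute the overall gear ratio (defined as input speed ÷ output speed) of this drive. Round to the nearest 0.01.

Each stage contributes driven/driver: gear mesh 12/21 = 0.57143, belt 119/68 = 1.75, gear mesh 32/24 = 1.3333.
Overall: 0.57143 × 1.75 × 1.3333 = 1.3333.

1.33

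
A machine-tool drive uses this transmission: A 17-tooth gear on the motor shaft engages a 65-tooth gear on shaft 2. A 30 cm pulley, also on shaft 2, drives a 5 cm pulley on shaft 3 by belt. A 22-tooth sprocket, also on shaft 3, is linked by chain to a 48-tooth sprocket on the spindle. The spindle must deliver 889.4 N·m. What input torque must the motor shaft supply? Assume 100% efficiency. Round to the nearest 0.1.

Overall ratio R = 3.8235 × 0.16667 × 2.1818 = 1.3904.
Input torque = output torque / R = 889.4 / 1.3904 = 639.68 N·m.

639.7 N·m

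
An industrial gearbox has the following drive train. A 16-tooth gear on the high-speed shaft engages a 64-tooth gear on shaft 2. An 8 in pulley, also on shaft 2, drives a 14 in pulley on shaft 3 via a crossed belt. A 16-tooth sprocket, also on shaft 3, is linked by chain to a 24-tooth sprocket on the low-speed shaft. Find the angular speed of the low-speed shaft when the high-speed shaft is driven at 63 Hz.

6 Hz

Gear mesh: ratio = 64/16 = 4, so shaft 2 turns at 63 / 4 = 15.75 Hz.
Belt: ratio = 14/8 = 1.75, so shaft 3 turns at 15.75 / 1.75 = 9 Hz.
Chain: ratio = 24/16 = 1.5, so the low-speed shaft turns at 9 / 1.5 = 6 Hz.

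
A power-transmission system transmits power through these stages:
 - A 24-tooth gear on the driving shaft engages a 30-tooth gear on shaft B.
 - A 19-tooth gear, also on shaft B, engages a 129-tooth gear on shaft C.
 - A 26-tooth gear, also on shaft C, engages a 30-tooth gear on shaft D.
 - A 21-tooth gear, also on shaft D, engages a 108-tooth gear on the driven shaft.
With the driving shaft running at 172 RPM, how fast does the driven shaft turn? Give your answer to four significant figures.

Gear mesh: ratio = 30/24 = 1.25, so shaft B turns at 172 / 1.25 = 137.6 RPM.
Gear mesh: ratio = 129/19 = 6.7895, so shaft C turns at 137.6 / 6.7895 = 20.267 RPM.
Gear mesh: ratio = 30/26 = 1.1538, so shaft D turns at 20.267 / 1.1538 = 17.564 RPM.
Gear mesh: ratio = 108/21 = 5.1429, so the driven shaft turns at 17.564 / 5.1429 = 3.4153 RPM.

3.415 RPM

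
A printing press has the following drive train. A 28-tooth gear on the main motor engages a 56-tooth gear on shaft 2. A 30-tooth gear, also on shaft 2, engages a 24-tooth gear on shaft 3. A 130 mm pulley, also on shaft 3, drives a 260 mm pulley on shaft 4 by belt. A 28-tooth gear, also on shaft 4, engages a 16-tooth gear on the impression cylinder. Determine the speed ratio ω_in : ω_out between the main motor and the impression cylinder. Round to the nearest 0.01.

1.83

Each stage contributes driven/driver: gear mesh 56/28 = 2, gear mesh 24/30 = 0.8, belt 260/130 = 2, gear mesh 16/28 = 0.57143.
Overall: 2 × 0.8 × 2 × 0.57143 = 1.8286.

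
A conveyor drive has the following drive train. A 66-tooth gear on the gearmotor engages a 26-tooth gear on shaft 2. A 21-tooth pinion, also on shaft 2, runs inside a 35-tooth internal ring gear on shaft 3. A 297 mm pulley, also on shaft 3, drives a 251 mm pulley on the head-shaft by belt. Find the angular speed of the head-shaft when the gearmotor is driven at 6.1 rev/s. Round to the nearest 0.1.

gear mesh 26/66 = 0.39394 → 6.1/0.39394 = 15.485 rev/s
internal gear 35/21 = 1.6667 → 15.485/1.6667 = 9.2908 rev/s
belt 251/297 = 0.84512 → 9.2908/0.84512 = 10.993 rev/s

11.0 rev/s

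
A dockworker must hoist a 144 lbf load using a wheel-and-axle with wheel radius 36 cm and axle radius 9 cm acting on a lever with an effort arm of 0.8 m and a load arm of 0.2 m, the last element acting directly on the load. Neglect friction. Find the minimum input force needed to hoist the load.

Wheel-and-axle MA = R/r = 36/9 = 4.
Lever MA = effort arm / load arm = 0.8/0.2 = 4.
Combined ideal MA = 4 × 4 = 16.
Effort = load / MA = 144 / 16 = 9 lbf.

9 lbf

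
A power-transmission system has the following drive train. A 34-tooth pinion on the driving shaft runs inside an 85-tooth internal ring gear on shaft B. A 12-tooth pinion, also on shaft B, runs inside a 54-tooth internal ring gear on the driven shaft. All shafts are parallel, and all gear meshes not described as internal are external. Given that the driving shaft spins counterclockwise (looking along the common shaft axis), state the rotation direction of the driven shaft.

the driving shaft → shaft B: internal mesh, same direction → CCW.
shaft B → the driven shaft: internal mesh, same direction → CCW.
0 reversals in total — an even number — so the driven shaft turns the same way as the driving shaft.

counterclockwise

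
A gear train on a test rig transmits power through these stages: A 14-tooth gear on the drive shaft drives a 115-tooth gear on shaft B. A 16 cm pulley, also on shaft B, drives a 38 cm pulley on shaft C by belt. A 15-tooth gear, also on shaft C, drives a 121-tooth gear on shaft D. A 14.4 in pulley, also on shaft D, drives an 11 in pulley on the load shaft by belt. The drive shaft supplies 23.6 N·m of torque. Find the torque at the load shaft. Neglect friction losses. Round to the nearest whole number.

Gear mesh: ratio = 115/14 = 8.2143; torque at shaft B = 23.6 × 8.2143 = 193.86 N·m.
Belt: ratio = 38/16 = 2.375; torque at shaft C = 193.86 × 2.375 = 460.41 N·m.
Gear mesh: ratio = 121/15 = 8.0667; torque at shaft D = 460.41 × 8.0667 = 3714 N·m.
Belt: ratio = 11/14.4 = 0.76389; torque at the load shaft = 3714 × 0.76389 = 2837.1 N·m.

2837 N·m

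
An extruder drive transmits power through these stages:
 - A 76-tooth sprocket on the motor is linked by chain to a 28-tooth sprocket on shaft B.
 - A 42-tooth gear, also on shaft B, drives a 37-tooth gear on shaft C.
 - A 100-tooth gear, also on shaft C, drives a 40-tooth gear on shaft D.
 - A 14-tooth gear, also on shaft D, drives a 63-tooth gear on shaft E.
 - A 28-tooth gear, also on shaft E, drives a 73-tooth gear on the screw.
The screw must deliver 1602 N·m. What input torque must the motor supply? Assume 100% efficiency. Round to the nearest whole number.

Overall ratio R = 0.36842 × 0.88095 × 0.4 × 4.5 × 2.6071 = 1.5231.
Input torque = output torque / R = 1602 / 1.5231 = 1051.8 N·m.

1052 N·m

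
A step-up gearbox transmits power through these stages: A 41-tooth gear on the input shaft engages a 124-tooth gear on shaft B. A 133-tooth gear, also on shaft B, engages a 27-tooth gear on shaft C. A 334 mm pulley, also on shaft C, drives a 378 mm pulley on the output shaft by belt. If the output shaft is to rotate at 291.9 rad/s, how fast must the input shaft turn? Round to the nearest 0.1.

202.8 rad/s

Overall ratio R = 3.0244 × 0.20301 × 1.1317 = 0.69486.
Required input speed = output speed × R = 291.9 × 0.69486 = 202.83 rad/s.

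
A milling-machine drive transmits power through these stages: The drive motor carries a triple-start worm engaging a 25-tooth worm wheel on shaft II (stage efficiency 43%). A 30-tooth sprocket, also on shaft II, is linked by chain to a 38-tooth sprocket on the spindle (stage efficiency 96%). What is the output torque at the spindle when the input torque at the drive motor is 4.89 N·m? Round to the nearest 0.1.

worm 25/3 = 8.3333 → τ = 4.89·8.3333·0.43 = 17.523 N·m
chain 38/30 = 1.2667 → τ = 17.523·1.2667·0.96 = 21.307 N·m

21.3 N·m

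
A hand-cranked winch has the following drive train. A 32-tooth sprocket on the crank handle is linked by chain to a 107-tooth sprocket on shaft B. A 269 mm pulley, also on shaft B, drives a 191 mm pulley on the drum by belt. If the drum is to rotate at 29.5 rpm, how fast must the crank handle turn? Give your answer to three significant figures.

70.0 rpm

Overall ratio R = 3.3438 × 0.71004 = 2.3742.
Required input speed = output speed × R = 29.5 × 2.3742 = 70.039 rpm.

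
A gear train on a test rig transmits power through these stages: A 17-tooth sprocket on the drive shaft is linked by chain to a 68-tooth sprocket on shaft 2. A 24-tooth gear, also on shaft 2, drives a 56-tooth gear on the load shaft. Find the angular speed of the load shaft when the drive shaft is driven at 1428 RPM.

Chain: ratio = 68/17 = 4, so shaft 2 turns at 1428 / 4 = 357 RPM.
Gear mesh: ratio = 56/24 = 2.3333, so the load shaft turns at 357 / 2.3333 = 153 RPM.

153 RPM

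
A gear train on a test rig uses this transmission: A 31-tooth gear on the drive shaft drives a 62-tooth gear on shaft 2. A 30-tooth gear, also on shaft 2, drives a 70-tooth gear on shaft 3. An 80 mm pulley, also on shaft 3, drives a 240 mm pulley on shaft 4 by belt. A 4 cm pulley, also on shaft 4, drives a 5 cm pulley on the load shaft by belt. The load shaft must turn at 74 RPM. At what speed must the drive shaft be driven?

1295 RPM

Overall ratio R = 2 × 2.3333 × 3 × 1.25 = 17.5.
Required input speed = output speed × R = 74 × 17.5 = 1295 RPM.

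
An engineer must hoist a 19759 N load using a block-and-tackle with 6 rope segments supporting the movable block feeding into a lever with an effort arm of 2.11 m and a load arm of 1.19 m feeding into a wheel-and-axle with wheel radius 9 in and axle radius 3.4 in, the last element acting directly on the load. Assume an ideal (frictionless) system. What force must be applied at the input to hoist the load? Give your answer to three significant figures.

Block-and-tackle MA = number of supporting rope parts = 6.
Lever MA = effort arm / load arm = 2.11/1.19 = 1.7731.
Wheel-and-axle MA = R/r = 9/3.4 = 2.6471.
Combined ideal MA = 6 × 1.7731 × 2.6471 = 28.161.
Effort = load / MA = 19759 / 28.161 = 701.64 N.

702 N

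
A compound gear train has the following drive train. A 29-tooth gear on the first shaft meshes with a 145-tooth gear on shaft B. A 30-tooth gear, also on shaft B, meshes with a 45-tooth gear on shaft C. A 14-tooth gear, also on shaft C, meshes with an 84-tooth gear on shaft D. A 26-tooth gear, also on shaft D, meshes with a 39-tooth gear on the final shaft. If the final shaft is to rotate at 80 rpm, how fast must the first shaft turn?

5400 rpm

Overall ratio R = 5 × 1.5 × 6 × 1.5 = 67.5.
Required input speed = output speed × R = 80 × 67.5 = 5400 rpm.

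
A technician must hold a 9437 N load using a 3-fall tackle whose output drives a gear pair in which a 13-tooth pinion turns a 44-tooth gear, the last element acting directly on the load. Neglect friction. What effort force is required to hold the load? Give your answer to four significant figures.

929.4 N

Block-and-tackle MA = number of supporting rope parts = 3.
Gear pair MA = 44/13 = 3.3846.
Combined ideal MA = 3 × 3.3846 = 10.154.
Effort = load / MA = 9437 / 10.154 = 929.4 N.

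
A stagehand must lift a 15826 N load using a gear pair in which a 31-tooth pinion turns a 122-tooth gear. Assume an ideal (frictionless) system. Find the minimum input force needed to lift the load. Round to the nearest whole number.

4021 N

Gear pair MA = 122/31 = 3.9355.
Effort = load / MA = 15826 / 3.9355 = 4021.4 N.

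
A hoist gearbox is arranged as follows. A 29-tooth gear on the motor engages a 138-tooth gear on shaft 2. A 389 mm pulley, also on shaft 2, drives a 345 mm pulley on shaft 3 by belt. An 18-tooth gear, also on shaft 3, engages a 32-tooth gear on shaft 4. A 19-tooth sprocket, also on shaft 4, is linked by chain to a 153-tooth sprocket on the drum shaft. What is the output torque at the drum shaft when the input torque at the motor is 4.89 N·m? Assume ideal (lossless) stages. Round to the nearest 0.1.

295.4 N·m

After the gear mesh (138/29): 4.89 × 4.7586 = 23.27 N·m
After the belt (345/389): 23.27 × 0.88689 = 20.638 N·m
After the gear mesh (32/18): 20.638 × 1.7778 = 36.689 N·m
After the chain (153/19): 36.689 × 8.0526 = 295.44 N·m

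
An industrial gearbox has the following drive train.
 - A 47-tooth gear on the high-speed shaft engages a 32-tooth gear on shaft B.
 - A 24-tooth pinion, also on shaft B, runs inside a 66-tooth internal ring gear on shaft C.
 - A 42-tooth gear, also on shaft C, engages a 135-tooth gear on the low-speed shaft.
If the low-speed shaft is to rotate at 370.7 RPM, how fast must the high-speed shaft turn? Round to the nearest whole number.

2231 RPM

Overall ratio R = 0.68085 × 2.75 × 3.2143 = 6.0182.
Required input speed = output speed × R = 370.7 × 6.0182 = 2231 RPM.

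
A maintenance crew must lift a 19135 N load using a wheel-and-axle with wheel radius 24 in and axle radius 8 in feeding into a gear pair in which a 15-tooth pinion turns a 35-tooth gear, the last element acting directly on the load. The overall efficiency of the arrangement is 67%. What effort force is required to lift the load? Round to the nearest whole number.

Wheel-and-axle MA = R/r = 24/8 = 3.
Gear pair MA = 35/15 = 2.3333.
Combined ideal MA = 3 × 2.3333 = 7.
Actual MA = 7 × 0.67 = 4.69.
Effort = load / actual MA = 19135 / 4.69 = 4080 N.

4080 N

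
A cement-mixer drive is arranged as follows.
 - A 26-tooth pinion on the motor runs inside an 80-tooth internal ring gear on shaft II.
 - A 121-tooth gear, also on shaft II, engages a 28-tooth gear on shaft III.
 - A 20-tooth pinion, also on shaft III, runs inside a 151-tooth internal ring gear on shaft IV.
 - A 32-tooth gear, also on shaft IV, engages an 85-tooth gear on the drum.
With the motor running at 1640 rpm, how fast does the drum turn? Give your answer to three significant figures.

Internal gear: ratio = 80/26 = 3.0769, so shaft II turns at 1640 / 3.0769 = 533 rpm.
Gear mesh: ratio = 28/121 = 0.2314, so shaft III turns at 533 / 0.2314 = 2303.3 rpm.
Internal gear: ratio = 151/20 = 7.55, so shaft IV turns at 2303.3 / 7.55 = 305.08 rpm.
Gear mesh: ratio = 85/32 = 2.6562, so the drum turns at 305.08 / 2.6562 = 114.85 rpm.

115 rpm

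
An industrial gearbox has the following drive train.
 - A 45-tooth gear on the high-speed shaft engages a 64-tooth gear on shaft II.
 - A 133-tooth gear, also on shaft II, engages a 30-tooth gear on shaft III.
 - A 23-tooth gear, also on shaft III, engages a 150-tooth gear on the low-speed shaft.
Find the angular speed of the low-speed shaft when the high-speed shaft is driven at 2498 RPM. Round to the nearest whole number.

1194 RPM

the high-speed shaft → shaft II (gear mesh, 64/45): 2498 ÷ 1.4222 = 1756.4 RPM
shaft II → shaft III (gear mesh, 30/133): 1756.4 ÷ 0.22556 = 7786.7 RPM
shaft III → the low-speed shaft (gear mesh, 150/23): 7786.7 ÷ 6.5217 = 1194 RPM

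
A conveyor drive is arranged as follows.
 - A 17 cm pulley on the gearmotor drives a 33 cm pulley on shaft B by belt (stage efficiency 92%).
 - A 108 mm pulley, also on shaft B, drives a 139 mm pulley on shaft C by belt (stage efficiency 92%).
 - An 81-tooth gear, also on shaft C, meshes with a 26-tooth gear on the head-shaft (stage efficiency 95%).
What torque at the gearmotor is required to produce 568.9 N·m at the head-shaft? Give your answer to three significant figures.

Overall ratio R = 1.9412 × 1.287 × 0.32099 = 0.80194; overall efficiency η = 0.92 × 0.92 × 0.95 = 0.8041.
Input torque = output torque / (R × η) = 568.9 / (0.80194 × 0.8041) = 882.25 N·m.

882 N·m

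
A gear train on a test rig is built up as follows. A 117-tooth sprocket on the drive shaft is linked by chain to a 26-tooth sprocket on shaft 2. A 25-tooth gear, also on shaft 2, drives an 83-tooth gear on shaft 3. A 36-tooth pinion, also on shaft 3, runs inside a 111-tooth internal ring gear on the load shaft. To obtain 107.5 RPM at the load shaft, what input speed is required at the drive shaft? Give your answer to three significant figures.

Overall ratio R = 0.22222 × 3.32 × 3.0833 = 2.2748.
Required input speed = output speed × R = 107.5 × 2.2748 = 244.54 RPM.

245 RPM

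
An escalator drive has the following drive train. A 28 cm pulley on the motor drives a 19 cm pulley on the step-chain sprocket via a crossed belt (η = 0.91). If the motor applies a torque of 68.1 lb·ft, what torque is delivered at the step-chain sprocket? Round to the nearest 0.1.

Belt: ratio = 19/28 = 0.67857; torque at the step-chain sprocket = 68.1 × 0.67857 × 0.91 = 42.052 lb·ft.

42.1 lb·ft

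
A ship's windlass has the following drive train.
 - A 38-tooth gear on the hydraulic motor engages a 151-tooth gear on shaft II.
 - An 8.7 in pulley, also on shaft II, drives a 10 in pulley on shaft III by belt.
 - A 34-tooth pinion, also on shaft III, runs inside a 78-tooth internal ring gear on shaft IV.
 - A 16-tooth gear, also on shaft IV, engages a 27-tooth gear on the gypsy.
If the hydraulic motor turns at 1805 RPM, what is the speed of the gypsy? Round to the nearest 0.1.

102.1 RPM

Gear mesh: ratio = 151/38 = 3.9737, so shaft II turns at 1805 / 3.9737 = 454.24 RPM.
Belt: ratio = 10/8.7 = 1.1494, so shaft III turns at 454.24 / 1.1494 = 395.19 RPM.
Internal gear: ratio = 78/34 = 2.2941, so shaft IV turns at 395.19 / 2.2941 = 172.26 RPM.
Gear mesh: ratio = 27/16 = 1.6875, so the gypsy turns at 172.26 / 1.6875 = 102.08 RPM.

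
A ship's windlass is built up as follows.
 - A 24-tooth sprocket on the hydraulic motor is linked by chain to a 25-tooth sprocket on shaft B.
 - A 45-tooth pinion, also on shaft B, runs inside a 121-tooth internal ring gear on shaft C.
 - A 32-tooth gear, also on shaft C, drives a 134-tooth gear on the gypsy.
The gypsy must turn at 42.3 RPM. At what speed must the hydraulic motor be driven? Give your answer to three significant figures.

496 RPM

Overall ratio R = 1.0417 × 2.6889 × 4.1875 = 11.729.
Required input speed = output speed × R = 42.3 × 11.729 = 496.13 RPM.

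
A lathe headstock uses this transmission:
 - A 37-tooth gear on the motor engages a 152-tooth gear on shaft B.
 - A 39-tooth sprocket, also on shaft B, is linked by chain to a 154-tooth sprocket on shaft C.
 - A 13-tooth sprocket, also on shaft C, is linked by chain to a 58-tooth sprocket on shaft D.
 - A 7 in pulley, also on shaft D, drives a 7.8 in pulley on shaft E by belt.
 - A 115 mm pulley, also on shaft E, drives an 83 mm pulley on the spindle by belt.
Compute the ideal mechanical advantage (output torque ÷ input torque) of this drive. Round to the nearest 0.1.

Each stage contributes driven/driver: gear mesh 152/37 = 4.1081, chain 154/39 = 3.9487, chain 58/13 = 4.4615, belt 7.8/7 = 1.1143, belt 83/115 = 0.72174.
Overall: 4.1081 × 3.9487 × 4.4615 × 1.1143 × 0.72174 = 58.205.

58.2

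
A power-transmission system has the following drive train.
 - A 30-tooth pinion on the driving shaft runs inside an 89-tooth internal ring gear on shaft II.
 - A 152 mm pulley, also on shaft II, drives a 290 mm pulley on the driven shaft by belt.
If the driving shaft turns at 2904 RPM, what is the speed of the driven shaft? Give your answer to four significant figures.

513.1 RPM

the driving shaft → shaft II (internal gear, 89/30): 2904 ÷ 2.9667 = 978.88 RPM
shaft II → the driven shaft (belt, 290/152): 978.88 ÷ 1.9079 = 513.07 RPM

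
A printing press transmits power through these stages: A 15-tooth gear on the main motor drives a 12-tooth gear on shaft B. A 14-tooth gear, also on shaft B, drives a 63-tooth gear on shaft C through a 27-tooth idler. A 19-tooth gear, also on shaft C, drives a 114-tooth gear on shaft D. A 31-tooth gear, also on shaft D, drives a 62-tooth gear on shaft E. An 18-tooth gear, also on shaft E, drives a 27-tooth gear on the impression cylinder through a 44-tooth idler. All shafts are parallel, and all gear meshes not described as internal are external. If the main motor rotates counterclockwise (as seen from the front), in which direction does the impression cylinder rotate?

the main motor → shaft B: external mesh, 1 reversal → CW.
shaft B → shaft C: driver → idler → driven is 2 external meshes, 2 reversals → CW.
shaft C → shaft D: external mesh, 1 reversal → CCW.
shaft D → shaft E: external mesh, 1 reversal → CW.
shaft E → the impression cylinder: driver → idler → driven is 2 external meshes, 2 reversals → CW.
7 reversals in total — an odd number — so the impression cylinder turns opposite to the main motor.

clockwise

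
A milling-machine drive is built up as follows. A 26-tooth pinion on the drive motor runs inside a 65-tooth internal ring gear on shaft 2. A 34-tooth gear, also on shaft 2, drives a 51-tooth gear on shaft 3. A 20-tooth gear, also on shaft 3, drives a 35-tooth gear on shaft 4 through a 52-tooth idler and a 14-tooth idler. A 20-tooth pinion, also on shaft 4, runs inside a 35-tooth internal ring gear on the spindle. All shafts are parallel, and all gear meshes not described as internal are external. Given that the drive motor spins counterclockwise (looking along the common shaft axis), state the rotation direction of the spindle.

the drive motor → shaft 2: internal mesh, same direction → CCW.
shaft 2 → shaft 3: external mesh, 1 reversal → CW.
shaft 3 → shaft 4: driver → idler → idler → driven is 3 external meshes, 3 reversals → CCW.
shaft 4 → the spindle: internal mesh, same direction → CCW.
4 reversals in total — an even number — so the spindle turns the same way as the drive motor.

counterclockwise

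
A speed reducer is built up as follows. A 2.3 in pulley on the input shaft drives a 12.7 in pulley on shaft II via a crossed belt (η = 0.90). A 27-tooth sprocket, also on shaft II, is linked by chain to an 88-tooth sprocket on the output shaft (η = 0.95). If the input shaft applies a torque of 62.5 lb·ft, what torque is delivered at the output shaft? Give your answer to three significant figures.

belt 12.7/2.3 = 5.5217 → τ = 62.5·5.5217·0.90 = 310.6 lb·ft
chain 88/27 = 3.2593 → τ = 310.6·3.2593·0.95 = 961.7 lb·ft

962 lb·ft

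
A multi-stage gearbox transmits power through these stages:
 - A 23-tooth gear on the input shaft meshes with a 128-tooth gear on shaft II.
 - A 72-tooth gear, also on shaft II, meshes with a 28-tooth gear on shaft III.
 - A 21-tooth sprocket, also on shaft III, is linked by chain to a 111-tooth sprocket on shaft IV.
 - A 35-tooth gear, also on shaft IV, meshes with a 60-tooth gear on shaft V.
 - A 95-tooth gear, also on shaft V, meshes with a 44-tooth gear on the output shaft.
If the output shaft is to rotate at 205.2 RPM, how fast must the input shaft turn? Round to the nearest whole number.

1864 RPM

Overall ratio R = 5.5652 × 0.38889 × 5.2857 × 1.7143 × 0.46316 = 9.0829.
Required input speed = output speed × R = 205.2 × 9.0829 = 1863.8 RPM.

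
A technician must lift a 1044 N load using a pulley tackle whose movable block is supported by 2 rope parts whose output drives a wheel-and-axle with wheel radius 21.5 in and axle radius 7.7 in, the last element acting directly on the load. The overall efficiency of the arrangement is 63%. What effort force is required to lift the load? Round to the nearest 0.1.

Block-and-tackle MA = number of supporting rope parts = 2.
Wheel-and-axle MA = R/r = 21.5/7.7 = 2.7922.
Combined ideal MA = 2 × 2.7922 = 5.5844.
Actual MA = 5.5844 × 0.63 = 3.5182.
Effort = load / actual MA = 1044 / 3.5182 = 296.74 N.

296.7 N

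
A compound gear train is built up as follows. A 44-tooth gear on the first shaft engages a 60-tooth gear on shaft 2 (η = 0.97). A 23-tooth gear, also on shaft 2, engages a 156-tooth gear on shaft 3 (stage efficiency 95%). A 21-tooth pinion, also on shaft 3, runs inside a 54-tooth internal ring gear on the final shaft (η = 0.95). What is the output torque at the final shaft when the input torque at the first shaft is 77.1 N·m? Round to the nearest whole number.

1605 N·m

After the gear mesh (60/44): 77.1 × 1.3636 × 0.97 = 101.98 N·m
After the gear mesh (156/23): 101.98 × 6.7826 × 0.95 = 657.12 N·m
After the internal gear (54/21): 657.12 × 2.5714 × 0.95 = 1605.3 N·m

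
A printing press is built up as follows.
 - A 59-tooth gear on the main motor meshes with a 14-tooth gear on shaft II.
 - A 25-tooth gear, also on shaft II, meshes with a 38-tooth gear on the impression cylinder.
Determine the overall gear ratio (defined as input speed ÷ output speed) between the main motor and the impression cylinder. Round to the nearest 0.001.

0.361

Each stage contributes driven/driver: gear mesh 14/59 = 0.23729, gear mesh 38/25 = 1.52.
Overall: 0.23729 × 1.52 = 0.36068.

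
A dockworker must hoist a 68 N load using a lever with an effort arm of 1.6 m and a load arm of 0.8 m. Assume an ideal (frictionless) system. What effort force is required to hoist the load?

34 N

Lever MA = effort arm / load arm = 1.6/0.8 = 2.
Effort = load / MA = 68 / 2 = 34 N.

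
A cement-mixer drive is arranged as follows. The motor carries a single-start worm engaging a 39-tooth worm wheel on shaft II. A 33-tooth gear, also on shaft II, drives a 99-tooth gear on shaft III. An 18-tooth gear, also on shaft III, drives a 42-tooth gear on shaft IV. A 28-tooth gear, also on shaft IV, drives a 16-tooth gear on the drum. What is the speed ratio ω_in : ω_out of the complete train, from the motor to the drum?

156

Each stage contributes driven/driver: worm 39/1 = 39, gear mesh 99/33 = 3, gear mesh 42/18 = 2.3333, gear mesh 16/28 = 0.57143.
Overall: 39 × 3 × 2.3333 × 0.57143 = 156.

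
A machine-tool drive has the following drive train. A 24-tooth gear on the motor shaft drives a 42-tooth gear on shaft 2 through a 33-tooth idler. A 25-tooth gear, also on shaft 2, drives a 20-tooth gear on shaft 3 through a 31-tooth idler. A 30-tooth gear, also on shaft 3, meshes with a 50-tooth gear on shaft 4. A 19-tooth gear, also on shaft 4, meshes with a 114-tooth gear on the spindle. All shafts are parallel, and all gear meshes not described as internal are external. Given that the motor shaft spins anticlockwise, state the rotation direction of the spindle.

anticlockwise

the motor shaft → shaft 2: driver → idler → driven is 2 external meshes, 2 reversals → CCW.
shaft 2 → shaft 3: driver → idler → driven is 2 external meshes, 2 reversals → CCW.
shaft 3 → shaft 4: external mesh, 1 reversal → CW.
shaft 4 → the spindle: external mesh, 1 reversal → CCW.
6 reversals in total — an even number — so the spindle turns the same way as the motor shaft.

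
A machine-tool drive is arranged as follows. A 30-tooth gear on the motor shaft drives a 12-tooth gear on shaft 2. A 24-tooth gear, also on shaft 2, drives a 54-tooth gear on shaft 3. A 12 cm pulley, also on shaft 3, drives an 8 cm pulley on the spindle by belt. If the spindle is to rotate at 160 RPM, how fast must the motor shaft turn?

96 RPM

Overall ratio R = 0.4 × 2.25 × 0.66667 = 0.6.
Required input speed = output speed × R = 160 × 0.6 = 96 RPM.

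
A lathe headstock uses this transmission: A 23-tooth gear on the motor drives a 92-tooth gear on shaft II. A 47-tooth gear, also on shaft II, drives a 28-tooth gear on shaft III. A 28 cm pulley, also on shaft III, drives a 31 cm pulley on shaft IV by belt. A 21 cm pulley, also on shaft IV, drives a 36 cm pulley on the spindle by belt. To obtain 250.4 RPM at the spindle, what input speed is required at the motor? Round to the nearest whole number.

1133 RPM

Overall ratio R = 4 × 0.59574 × 1.1071 × 1.7143 = 4.5228.
Required input speed = output speed × R = 250.4 × 4.5228 = 1132.5 RPM.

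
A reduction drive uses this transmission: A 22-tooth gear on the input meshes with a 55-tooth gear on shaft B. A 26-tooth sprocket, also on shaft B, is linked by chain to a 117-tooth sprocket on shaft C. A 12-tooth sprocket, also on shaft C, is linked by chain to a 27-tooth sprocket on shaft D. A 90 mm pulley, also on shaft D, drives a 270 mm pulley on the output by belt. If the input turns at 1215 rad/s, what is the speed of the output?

the input → shaft B (gear mesh, 55/22): 1215 ÷ 2.5 = 486 rad/s
shaft B → shaft C (chain, 117/26): 486 ÷ 4.5 = 108 rad/s
shaft C → shaft D (chain, 27/12): 108 ÷ 2.25 = 48 rad/s
shaft D → the output (belt, 270/90): 48 ÷ 3 = 16 rad/s

16 rad/s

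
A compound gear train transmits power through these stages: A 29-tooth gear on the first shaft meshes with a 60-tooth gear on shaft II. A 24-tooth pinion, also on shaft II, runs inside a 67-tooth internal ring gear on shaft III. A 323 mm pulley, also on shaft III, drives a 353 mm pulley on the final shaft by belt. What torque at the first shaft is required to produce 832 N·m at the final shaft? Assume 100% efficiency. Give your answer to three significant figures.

132 N·m

Overall ratio R = 2.069 × 2.7917 × 1.0929 = 6.3123.
Input torque = output torque / R = 832 / 6.3123 = 131.81 N·m.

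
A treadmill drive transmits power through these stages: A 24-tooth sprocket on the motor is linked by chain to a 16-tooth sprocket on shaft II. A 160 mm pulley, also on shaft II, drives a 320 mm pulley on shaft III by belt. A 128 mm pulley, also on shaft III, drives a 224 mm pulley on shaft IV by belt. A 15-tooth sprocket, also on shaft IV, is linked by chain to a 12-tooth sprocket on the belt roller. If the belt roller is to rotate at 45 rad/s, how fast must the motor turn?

Overall ratio R = 0.66667 × 2 × 1.75 × 0.8 = 1.8667.
Required input speed = output speed × R = 45 × 1.8667 = 84 rad/s.

84 rad/s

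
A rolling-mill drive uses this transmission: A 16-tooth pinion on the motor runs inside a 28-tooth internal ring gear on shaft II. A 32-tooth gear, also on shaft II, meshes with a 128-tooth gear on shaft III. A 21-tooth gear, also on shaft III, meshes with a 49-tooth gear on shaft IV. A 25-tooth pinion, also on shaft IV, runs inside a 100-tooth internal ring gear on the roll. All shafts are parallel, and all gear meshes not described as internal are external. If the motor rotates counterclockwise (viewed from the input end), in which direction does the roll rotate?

counterclockwise

the motor → shaft II: internal mesh, same direction → CCW.
shaft II → shaft III: external mesh, 1 reversal → CW.
shaft III → shaft IV: external mesh, 1 reversal → CCW.
shaft IV → the roll: internal mesh, same direction → CCW.
2 reversals in total — an even number — so the roll turns the same way as the motor.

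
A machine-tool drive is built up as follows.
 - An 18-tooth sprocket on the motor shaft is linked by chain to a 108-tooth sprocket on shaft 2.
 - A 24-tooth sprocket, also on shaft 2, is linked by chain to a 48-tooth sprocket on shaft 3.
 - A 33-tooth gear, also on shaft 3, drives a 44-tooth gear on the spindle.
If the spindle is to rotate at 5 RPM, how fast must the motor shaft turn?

Overall ratio R = 6 × 2 × 1.3333 = 16.
Required input speed = output speed × R = 5 × 16 = 80 RPM.

80 RPM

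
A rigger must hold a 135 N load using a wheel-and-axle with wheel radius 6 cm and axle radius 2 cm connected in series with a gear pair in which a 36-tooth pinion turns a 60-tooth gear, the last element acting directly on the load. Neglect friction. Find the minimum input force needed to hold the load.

Wheel-and-axle MA = R/r = 6/2 = 3.
Gear pair MA = 60/36 = 1.6667.
Combined ideal MA = 3 × 1.6667 = 5.
Effort = load / MA = 135 / 5 = 27 N.

27 N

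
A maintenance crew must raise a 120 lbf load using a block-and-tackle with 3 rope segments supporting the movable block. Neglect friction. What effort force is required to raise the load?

Block-and-tackle MA = number of supporting rope parts = 3.
Effort = load / MA = 120 / 3 = 40 lbf.

40 lbf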